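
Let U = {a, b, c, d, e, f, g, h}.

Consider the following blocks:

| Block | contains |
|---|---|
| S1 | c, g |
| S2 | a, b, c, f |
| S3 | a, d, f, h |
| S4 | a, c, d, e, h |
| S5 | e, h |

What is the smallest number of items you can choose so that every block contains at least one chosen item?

2

T = {c, h} meets every block (each contains at least one member of T), and |T| = 2.
The blocks S1, S5 are pairwise disjoint, so any hitting set needs a separate item for each — at least 2. Hence 2 is optimal.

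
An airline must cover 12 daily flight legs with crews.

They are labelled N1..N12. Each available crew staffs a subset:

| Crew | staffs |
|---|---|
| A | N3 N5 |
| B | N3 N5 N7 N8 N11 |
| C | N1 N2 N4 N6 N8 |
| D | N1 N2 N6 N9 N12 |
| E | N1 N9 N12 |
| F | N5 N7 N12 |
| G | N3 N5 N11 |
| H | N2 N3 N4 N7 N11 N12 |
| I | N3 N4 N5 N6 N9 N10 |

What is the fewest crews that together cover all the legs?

Take {C, H, I}. Their union is {N1, N2, N3, N4, N5, N6, N7, N8, N9, N10, N11, N12}, which is all 12 legs.
Only I contains N10, so I is forced; the remaining 6 legs need at least 2 more crews (each remaining crew adds at most 4) — so at least 3 crews are needed, and 3 is optimal.

3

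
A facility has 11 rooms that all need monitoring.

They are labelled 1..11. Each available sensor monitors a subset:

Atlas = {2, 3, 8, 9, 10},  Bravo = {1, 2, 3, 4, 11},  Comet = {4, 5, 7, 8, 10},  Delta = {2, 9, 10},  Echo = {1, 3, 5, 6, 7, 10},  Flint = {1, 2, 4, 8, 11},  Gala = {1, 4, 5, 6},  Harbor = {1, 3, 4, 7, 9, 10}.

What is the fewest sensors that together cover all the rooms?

3

Take {Delta, Echo, Flint}. Their union is {1, 2, 3, 4, 5, 6, 7, 8, 9, 10, 11}, which is all 11 rooms.
No 2 of the 8 sensors cover everything (all 28 combinations miss at least one room), so 3 is optimal.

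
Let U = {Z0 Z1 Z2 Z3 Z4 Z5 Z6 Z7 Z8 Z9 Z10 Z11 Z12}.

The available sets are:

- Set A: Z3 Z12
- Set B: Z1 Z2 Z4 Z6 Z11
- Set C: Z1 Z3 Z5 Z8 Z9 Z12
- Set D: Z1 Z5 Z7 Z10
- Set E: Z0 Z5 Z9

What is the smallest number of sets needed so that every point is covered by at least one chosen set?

B and C and D and E together: B ∪ C ∪ D ∪ E = {Z0, Z1, Z2, Z3, Z4, Z5, Z6, Z7, Z8, Z9, Z10, Z11, Z12} — every point is covered.
Only D contains Z7, so D is forced; the remaining 9 points need at least 3 more sets (each remaining set adds at most 4) — so at least 4 sets are needed, and 4 is optimal.

4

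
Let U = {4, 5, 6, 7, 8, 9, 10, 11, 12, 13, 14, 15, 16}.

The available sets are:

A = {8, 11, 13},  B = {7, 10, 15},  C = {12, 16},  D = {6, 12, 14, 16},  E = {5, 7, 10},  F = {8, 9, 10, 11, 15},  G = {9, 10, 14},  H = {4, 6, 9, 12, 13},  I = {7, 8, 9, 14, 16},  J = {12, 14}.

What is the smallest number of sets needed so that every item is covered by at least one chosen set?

Take {E, F, H, I}. Their union is {4, 5, 6, 7, 8, 9, 10, 11, 12, 13, 14, 15, 16}, which is all 13 items.
No 3 of the 10 sets cover everything (all 120 combinations miss at least one item), so 4 is optimal.

4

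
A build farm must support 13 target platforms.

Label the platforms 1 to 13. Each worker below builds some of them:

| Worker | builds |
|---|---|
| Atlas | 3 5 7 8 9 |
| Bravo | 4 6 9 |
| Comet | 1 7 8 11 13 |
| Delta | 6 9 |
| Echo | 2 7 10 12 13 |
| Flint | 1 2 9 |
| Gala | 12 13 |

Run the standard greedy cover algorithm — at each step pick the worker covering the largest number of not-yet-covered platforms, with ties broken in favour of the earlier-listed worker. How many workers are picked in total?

Greedy: pick Atlas (covers 5 new) → pick Echo (covers 4 new) → pick Bravo (covers 2 new) → pick Comet (covers 2 new). Total picks: 4.

4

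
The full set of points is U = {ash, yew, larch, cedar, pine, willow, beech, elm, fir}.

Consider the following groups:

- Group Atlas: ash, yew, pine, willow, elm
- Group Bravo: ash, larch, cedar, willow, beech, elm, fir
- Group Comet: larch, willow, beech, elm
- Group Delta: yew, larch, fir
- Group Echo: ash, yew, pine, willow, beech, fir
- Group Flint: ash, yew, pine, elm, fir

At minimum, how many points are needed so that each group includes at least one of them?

2

Take H = {yew, willow}. Each listed group contains at least one of these, so H is a hitting set of size 2.
No single point lies in every group, so at least 2 are needed and 2 is optimal.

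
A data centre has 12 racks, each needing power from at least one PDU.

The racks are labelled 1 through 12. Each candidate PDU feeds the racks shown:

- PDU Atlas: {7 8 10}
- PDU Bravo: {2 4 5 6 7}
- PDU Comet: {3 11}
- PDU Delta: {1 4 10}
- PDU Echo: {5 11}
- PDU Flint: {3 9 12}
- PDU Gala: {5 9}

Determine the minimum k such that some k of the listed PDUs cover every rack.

Atlas and Bravo and Comet and Delta and Flint together: Atlas ∪ Bravo ∪ Comet ∪ Delta ∪ Flint = {1, 2, 3, 4, 5, 6, 7, 8, 9, 10, 11, 12} — every rack is covered.
No 4 of the 7 PDUs cover everything (all 35 combinations miss at least one rack), so 5 is optimal.

5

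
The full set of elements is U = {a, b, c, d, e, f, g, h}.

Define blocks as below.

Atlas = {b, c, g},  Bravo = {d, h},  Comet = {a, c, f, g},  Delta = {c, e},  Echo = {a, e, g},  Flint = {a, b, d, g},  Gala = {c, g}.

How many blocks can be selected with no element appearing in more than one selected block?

Bravo, Echo are pairwise disjoint (Bravo={d,h}; Echo={a,e,g}).
Every remaining block overlaps one of these, and no 3 of the listed blocks are pairwise disjoint, so 2 is the maximum.

2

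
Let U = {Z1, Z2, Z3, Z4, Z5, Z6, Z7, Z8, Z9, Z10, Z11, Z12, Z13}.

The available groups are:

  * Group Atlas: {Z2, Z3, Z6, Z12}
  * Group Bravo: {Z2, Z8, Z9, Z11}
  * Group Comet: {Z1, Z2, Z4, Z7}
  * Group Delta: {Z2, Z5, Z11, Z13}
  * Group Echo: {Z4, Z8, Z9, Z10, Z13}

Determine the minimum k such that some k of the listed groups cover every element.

4

Atlas and Comet and Delta and Echo together: Atlas ∪ Comet ∪ Delta ∪ Echo = {Z1, Z2, Z3, Z4, Z5, Z6, Z7, Z8, Z9, Z10, Z11, Z12, Z13} — every element is covered.
Only Comet contains Z1, so Comet is forced; the remaining 9 elements need at least 3 more groups (each remaining group adds at most 4) — so at least 4 groups are needed, and 4 is optimal.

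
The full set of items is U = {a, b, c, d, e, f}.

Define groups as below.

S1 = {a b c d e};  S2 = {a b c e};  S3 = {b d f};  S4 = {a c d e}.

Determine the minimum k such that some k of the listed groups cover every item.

2

S1 and S3 together: S1 ∪ S3 = {a, b, c, d, e, f} — every item is covered.
No single group has all 6 items (the largest, S1, has 5), so 2 is optimal.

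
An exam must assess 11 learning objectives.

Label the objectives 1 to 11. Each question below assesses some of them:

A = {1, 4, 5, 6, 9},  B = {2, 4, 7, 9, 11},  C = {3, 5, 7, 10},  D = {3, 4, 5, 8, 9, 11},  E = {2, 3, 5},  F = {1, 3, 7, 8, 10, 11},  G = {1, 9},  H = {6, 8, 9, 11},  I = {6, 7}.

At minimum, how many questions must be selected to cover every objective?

A and E and F together: A ∪ E ∪ F = {1, 2, 3, 4, 5, 6, 7, 8, 9, 10, 11} — every objective is covered.
No 2 of the 9 questions cover everything (all 36 combinations miss at least one objective), so 3 is optimal.

3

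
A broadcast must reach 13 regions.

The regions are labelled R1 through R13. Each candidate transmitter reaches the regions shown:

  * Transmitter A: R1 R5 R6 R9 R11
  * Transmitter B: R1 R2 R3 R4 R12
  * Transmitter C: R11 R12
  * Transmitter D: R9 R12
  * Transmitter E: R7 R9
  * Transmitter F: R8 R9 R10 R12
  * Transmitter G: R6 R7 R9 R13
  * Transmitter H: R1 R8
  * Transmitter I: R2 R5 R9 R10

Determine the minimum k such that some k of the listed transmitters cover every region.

Take {A, B, F, G}. Their union is {R1, R2, R3, R4, R5, R6, R7, R8, R9, R10, R11, R12, R13}, which is all 13 regions.
No 3 of the 9 transmitters cover everything (all 84 combinations miss at least one region), so 4 is optimal.

4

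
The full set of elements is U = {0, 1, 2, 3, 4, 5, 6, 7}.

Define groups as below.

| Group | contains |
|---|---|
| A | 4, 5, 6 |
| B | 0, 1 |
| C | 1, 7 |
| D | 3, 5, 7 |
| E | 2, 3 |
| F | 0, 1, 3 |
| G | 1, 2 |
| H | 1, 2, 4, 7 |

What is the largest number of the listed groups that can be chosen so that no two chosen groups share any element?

3

A, C, E are pairwise disjoint (A={4,5,6}; C={1,7}; E={2,3}).
Every remaining group overlaps one of these, and no 4 of the listed groups are pairwise disjoint, so 3 is the maximum.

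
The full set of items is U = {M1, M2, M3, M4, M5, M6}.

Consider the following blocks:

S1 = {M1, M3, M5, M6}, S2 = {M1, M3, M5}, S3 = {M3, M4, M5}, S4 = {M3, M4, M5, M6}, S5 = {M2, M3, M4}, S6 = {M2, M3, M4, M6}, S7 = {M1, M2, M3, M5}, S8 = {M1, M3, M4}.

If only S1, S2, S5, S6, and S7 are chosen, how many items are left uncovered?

0

Union of S1, S2, S5, S6, S7 = {M1, M2, M3, M4, M5, M6} — that's every item, so 0 are uncovered.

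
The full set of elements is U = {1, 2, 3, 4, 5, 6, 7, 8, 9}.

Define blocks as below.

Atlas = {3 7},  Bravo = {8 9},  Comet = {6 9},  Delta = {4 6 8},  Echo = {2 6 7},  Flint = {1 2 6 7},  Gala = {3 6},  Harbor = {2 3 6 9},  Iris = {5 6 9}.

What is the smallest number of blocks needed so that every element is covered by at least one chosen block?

4

Take {Atlas, Delta, Flint, Iris}. Their union is {1, 2, 3, 4, 5, 6, 7, 8, 9}, which is all 9 elements.
Only Flint contains 1, so Flint is forced; the remaining 5 elements need at least 3 more blocks (each remaining block adds at most 2) — so at least 4 blocks are needed, and 4 is optimal.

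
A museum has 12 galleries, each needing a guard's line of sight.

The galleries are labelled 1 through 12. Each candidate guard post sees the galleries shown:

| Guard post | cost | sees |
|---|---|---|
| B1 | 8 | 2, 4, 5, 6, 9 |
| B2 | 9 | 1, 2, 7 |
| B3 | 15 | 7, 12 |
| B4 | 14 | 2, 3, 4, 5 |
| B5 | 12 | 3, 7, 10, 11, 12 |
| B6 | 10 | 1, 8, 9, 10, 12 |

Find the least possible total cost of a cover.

B1, B5, B6 together cover every gallery (B1 ∪ B5 ∪ B6 = {1, 2, 3, 4, 5, 6, 7, 8, 9, 10, 11, 12}); total cost 8 + 12 + 10 = 30.
No covering selection has total cost below 30.

30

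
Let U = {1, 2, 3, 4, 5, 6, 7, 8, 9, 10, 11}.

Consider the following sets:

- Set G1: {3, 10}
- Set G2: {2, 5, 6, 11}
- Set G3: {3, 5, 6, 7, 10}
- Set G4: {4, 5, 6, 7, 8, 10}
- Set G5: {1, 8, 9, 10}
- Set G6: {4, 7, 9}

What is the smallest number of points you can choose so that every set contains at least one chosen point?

H = {2, 9, 10} meets every set (each contains at least one member of H), and |H| = 3.
The sets G1, G2, G6 are pairwise disjoint, so any hitting set needs a separate point for each — at least 3. Hence 3 is optimal.

3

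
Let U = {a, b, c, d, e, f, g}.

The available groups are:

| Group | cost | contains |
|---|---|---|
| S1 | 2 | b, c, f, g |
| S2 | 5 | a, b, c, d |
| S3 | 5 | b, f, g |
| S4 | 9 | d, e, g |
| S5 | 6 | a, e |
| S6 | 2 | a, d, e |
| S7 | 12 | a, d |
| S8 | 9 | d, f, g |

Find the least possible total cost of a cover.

4

S1, S6 together cover every item (S1 ∪ S6 = {a, b, c, d, e, f, g}); total cost 2 + 2 = 4.
No covering selection has total cost below 4.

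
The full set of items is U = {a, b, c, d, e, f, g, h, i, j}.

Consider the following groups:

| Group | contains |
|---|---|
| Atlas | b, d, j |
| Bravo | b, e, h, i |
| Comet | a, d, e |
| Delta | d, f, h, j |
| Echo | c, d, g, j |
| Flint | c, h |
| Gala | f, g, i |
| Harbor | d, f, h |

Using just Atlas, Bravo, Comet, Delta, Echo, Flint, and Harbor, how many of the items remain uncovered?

0

Union of Atlas, Bravo, Comet, Delta, Echo, Flint, Harbor = {a, b, c, d, e, f, g, h, i, j} — that's every item, so 0 are uncovered.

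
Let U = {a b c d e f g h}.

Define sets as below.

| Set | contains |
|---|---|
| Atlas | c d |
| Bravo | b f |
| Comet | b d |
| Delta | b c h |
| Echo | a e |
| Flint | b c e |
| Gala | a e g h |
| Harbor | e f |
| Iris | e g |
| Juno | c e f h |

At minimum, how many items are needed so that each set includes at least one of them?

The 3 items {b, d, e} hit every set.
The sets Atlas, Bravo, Iris are pairwise disjoint, so any hitting set needs a separate item for each — at least 3. Hence 3 is optimal.

3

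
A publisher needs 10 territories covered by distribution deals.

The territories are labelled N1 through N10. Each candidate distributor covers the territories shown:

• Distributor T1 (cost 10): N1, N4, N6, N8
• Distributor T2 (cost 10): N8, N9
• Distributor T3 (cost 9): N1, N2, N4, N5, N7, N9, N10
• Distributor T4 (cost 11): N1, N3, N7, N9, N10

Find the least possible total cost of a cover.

30

T1, T3, T4 together cover every territory (T1 ∪ T3 ∪ T4 = {N1, N2, N3, N4, N5, N6, N7, N8, N9, N10}); total cost 10 + 9 + 11 = 30.
No covering selection has total cost below 30.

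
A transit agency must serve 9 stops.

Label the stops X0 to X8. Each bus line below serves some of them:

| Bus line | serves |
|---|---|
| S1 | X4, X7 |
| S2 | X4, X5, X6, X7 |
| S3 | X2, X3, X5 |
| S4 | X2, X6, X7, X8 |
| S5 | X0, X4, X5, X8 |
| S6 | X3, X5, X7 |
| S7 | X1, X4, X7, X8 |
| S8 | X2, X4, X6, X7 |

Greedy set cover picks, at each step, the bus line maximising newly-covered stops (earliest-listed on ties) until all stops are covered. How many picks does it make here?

Greedy: pick S2 (covers 4 new) → pick S3 (covers 2 new) → pick S5 (covers 2 new) → pick S7 (covers 1 new). Total picks: 4.

4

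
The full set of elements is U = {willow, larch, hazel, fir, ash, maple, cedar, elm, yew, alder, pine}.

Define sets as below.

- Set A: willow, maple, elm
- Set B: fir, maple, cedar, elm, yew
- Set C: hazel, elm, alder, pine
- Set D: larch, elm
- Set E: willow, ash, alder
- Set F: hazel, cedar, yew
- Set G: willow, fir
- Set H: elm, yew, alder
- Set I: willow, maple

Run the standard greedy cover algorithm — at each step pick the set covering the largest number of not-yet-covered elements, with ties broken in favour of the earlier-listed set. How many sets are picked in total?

4

Greedy: pick B (covers 5 new) → pick C (covers 3 new) → pick E (covers 2 new) → pick D (covers 1 new). Total picks: 4.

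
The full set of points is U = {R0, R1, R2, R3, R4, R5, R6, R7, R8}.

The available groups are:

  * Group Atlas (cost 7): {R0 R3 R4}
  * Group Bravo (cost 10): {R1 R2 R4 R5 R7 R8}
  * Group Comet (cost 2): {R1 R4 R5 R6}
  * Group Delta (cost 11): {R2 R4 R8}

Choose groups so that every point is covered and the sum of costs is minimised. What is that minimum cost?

19

Atlas, Bravo, Comet together cover every point (Atlas ∪ Bravo ∪ Comet = {R0, R1, R2, R3, R4, R5, R6, R7, R8}); total cost 7 + 10 + 2 = 19.
No covering selection has total cost below 19.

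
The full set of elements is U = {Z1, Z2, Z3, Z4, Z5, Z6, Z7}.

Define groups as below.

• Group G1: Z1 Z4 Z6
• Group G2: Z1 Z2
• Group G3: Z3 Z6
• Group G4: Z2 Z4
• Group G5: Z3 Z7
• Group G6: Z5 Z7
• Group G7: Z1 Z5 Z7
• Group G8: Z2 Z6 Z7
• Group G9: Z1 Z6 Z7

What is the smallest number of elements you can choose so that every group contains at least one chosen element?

3

Take H = {Z2, Z6, Z7}. Each listed group contains at least one of these, so H is a hitting set of size 3.
The groups G2, G3, G6 are pairwise disjoint, so any hitting set needs a separate element for each — at least 3. Hence 3 is optimal.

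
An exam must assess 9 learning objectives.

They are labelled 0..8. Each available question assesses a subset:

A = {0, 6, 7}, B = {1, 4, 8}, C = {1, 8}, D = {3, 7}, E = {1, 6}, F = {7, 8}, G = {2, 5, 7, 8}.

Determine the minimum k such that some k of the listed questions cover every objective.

4

Take {A, B, D, G}. Their union is {0, 1, 2, 3, 4, 5, 6, 7, 8}, which is all 9 objectives.
Only G contains 2, so G is forced; the remaining 5 objectives need at least 3 more questions (each remaining question adds at most 2) — so at least 4 questions are needed, and 4 is optimal.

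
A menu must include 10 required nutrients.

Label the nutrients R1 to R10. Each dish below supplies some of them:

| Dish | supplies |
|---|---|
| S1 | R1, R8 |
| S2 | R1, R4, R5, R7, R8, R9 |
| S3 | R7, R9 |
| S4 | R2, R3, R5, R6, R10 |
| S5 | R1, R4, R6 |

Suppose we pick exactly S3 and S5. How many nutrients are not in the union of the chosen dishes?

5

Union of S3, S5 = {R1, R4, R6, R7, R9}.
Not covered: R2, R3, R5, R8, R10 — 5 nutrients.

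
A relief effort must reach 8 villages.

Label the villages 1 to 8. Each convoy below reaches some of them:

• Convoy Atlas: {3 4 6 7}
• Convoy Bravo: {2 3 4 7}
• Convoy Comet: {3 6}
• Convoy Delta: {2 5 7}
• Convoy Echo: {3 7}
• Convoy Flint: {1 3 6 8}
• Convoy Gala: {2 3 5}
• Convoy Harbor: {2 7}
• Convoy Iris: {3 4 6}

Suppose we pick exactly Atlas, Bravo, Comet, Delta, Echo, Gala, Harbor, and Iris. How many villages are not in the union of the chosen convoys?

2

Union of Atlas, Bravo, Comet, Delta, Echo, Gala, Harbor, Iris = {2, 3, 4, 5, 6, 7}.
Not covered: 1, 8 — 2 villages.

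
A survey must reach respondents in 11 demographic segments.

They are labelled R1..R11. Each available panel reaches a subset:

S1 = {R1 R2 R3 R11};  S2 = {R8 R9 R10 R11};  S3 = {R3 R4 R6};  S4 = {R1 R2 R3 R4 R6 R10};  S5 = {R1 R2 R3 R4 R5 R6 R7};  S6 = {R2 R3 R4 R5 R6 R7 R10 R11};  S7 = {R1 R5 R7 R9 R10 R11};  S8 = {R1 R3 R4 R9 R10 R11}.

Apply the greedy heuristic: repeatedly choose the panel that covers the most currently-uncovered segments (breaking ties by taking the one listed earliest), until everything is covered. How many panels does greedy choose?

3

Greedy: pick S6 (covers 8 new) → pick S2 (covers 2 new) → pick S1 (covers 1 new). Total picks: 3.
(The true minimum cover uses only 2 panels, so greedy is not optimal here.)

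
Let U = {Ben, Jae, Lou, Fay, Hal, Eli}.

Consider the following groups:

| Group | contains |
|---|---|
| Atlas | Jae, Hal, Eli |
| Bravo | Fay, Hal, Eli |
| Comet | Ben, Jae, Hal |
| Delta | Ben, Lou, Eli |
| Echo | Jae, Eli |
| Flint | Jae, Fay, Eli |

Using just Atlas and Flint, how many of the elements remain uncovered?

Union of Atlas, Flint = {Jae, Fay, Hal, Eli}.
Not covered: Ben, Lou — 2 elements.

2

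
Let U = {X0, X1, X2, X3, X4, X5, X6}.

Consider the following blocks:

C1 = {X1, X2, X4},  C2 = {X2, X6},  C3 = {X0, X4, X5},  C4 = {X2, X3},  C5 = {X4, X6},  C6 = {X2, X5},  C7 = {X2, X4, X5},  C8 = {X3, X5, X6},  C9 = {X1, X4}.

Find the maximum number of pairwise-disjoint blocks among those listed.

C8, C9 are pairwise disjoint (C8={X3,X5,X6}; C9={X1,X4}).
Every remaining block overlaps one of these, and no 3 of the listed blocks are pairwise disjoint, so 2 is the maximum.

2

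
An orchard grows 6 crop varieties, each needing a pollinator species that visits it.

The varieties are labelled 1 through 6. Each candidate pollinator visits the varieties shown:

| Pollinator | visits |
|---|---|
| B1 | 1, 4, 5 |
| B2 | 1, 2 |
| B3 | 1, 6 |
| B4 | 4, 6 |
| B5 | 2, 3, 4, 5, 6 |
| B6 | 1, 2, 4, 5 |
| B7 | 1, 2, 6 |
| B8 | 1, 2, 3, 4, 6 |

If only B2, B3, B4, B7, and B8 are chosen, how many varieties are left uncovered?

Union of B2, B3, B4, B7, B8 = {1, 2, 3, 4, 6}.
Not covered: 5 — 1 variety.

1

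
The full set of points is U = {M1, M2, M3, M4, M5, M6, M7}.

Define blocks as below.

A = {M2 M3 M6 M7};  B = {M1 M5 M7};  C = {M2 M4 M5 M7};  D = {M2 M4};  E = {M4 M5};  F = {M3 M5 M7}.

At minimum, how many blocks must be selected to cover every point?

3

Take {A, B, C}. Their union is {M1, M2, M3, M4, M5, M6, M7}, which is all 7 points.
Only B contains M1, so B is forced; the remaining 4 points need at least 2 more blocks (each remaining block adds at most 3) — so at least 3 blocks are needed, and 3 is optimal.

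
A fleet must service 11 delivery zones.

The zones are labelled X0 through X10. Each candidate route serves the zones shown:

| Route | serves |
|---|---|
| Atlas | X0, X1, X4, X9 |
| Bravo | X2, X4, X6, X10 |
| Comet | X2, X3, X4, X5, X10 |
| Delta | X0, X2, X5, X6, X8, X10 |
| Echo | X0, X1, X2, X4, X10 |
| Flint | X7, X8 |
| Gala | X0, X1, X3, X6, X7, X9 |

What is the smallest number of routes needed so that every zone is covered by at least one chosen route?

Take {Bravo, Delta, Gala}. Their union is {X0, X1, X2, X3, X4, X5, X6, X7, X8, X9, X10}, which is all 11 zones.
No 2 of the 7 routes cover everything (all 21 combinations miss at least one zone), so 3 is optimal.

3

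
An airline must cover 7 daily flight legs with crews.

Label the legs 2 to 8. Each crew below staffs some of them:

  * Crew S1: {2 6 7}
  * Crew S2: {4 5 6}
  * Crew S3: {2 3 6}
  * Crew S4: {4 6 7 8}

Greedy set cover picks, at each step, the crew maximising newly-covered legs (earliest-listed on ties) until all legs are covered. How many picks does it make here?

3

Greedy: pick S4 (covers 4 new) → pick S3 (covers 2 new) → pick S2 (covers 1 new). Total picks: 3.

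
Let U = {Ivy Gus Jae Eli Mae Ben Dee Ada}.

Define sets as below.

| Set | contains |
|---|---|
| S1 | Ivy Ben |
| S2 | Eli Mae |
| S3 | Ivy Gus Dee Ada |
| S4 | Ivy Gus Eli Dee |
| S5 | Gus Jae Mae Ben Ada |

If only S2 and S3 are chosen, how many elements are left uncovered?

Union of S2, S3 = {Ivy, Gus, Eli, Mae, Dee, Ada}.
Not covered: Jae, Ben — 2 elements.

2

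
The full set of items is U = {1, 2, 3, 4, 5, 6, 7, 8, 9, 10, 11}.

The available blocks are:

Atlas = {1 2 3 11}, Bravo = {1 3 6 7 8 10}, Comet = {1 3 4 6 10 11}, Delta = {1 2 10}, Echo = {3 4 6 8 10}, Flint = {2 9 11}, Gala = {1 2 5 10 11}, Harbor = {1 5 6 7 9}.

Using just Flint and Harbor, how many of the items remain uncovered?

4

Union of Flint, Harbor = {1, 2, 5, 6, 7, 9, 11}.
Not covered: 3, 4, 8, 10 — 4 items.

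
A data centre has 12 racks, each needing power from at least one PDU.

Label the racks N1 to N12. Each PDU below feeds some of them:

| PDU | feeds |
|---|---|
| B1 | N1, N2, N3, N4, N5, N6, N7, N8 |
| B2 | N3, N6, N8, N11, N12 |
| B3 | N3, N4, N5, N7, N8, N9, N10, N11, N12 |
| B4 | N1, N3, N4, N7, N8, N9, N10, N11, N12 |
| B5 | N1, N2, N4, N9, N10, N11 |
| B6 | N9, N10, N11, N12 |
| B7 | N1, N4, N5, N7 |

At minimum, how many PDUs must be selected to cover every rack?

B1 and B6 together: B1 ∪ B6 = {N1, N2, N3, N4, N5, N6, N7, N8, N9, N10, N11, N12} — every rack is covered.
No single PDU has all 12 racks (the largest, B3, has 9), so 2 is optimal.

2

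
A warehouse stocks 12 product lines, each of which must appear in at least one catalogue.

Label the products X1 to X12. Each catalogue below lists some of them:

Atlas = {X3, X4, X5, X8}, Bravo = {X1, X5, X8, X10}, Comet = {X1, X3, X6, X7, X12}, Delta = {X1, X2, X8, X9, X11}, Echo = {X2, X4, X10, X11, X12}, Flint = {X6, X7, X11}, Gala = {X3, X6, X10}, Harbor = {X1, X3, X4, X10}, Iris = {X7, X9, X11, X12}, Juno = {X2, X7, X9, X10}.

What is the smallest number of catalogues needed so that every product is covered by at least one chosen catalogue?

Bravo and Echo and Gala and Juno together: Bravo ∪ Echo ∪ Gala ∪ Juno = {X1, X2, X3, X4, X5, X6, X7, X8, X9, X10, X11, X12} — every product is covered.
No 3 of the 10 catalogues cover everything (all 120 combinations miss at least one product), so 4 is optimal.

4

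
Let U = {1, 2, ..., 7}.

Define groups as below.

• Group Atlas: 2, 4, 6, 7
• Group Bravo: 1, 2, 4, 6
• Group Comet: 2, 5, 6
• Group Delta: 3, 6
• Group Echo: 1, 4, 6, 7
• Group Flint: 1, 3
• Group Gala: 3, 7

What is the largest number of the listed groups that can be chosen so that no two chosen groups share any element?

2

Comet, Gala are pairwise disjoint (Comet={2,5,6}; Gala={3,7}).
Every remaining group overlaps one of these, and no 3 of the listed groups are pairwise disjoint, so 2 is the maximum.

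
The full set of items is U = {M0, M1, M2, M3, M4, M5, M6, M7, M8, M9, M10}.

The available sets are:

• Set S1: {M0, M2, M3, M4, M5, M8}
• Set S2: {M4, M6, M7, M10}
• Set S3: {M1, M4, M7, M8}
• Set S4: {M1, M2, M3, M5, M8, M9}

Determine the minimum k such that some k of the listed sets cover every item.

S1 and S2 and S4 together: S1 ∪ S2 ∪ S4 = {M0, M1, M2, M3, M4, M5, M6, M7, M8, M9, M10} — every item is covered.
Only S1 contains M0, so S1 is forced; the remaining 5 items need at least 2 more sets (each remaining set adds at most 3) — so at least 3 sets are needed, and 3 is optimal.

3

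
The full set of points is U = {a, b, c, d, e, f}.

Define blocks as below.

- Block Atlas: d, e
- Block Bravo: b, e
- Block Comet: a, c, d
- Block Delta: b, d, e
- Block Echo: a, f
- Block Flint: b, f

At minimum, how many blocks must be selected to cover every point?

3

Comet, Delta, and Flint cover everything between them: the union {a, b, c, d, e, f} is all of U.
Only Comet contains c, so Comet is forced; the remaining 3 points need at least 2 more blocks (each remaining block adds at most 2) — so at least 3 blocks are needed, and 3 is optimal.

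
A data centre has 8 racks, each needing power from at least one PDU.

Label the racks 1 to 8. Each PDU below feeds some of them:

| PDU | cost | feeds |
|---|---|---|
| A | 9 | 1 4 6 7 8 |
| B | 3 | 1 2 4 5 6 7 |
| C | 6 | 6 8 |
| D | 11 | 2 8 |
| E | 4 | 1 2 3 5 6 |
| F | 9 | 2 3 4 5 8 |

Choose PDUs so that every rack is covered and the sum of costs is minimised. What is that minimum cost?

12

B, F together cover every rack (B ∪ F = {1, 2, 3, 4, 5, 6, 7, 8}); total cost 3 + 9 = 12.
The greedy pick B, E, C costs 13; no covering selection beats 12.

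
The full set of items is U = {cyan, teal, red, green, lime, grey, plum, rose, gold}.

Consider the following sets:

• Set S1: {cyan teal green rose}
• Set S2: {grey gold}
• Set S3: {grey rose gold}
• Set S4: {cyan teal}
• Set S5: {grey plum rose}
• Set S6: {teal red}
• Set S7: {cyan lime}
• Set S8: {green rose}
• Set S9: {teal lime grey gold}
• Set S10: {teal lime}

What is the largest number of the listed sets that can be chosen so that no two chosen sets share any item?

4

S2, S6, S7, S8 are pairwise disjoint (S2={grey,gold}; S6={teal,red}; S7={cyan,lime}; S8={green,rose}).
Every remaining set overlaps one of these, and no 5 of the listed sets are pairwise disjoint, so 4 is the maximum.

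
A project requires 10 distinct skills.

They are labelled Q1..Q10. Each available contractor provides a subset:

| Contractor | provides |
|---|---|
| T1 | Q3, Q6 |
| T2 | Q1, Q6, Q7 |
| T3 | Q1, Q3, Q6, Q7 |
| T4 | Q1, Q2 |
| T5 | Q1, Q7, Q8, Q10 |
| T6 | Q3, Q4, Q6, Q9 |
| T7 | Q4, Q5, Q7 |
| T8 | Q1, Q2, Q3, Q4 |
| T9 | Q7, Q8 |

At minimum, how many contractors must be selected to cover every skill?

Take {T4, T5, T6, T7}. Their union is {Q1, Q2, Q3, Q4, Q5, Q6, Q7, Q8, Q9, Q10}, which is all 10 skills.
Only T7 contains Q5, so T7 is forced; the remaining 7 skills need at least 3 more contractors (each remaining contractor adds at most 3) — so at least 4 contractors are needed, and 4 is optimal.

4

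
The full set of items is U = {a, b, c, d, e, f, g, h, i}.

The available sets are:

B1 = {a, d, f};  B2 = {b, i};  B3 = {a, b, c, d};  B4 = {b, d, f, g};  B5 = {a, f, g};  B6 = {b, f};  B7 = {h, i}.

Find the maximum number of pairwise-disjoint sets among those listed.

2

B1, B7 are pairwise disjoint (B1={a,d,f}; B7={h,i}).
Every remaining set overlaps one of these, and no 3 of the listed sets are pairwise disjoint, so 2 is the maximum.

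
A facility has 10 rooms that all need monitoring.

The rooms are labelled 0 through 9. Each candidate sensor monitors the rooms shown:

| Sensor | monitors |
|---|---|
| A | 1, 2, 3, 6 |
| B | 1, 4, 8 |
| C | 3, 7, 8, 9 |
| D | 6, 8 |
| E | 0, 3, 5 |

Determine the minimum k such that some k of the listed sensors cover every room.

Take {A, B, C, E}. Their union is {0, 1, 2, 3, 4, 5, 6, 7, 8, 9}, which is all 10 rooms.
Only E contains 0, so E is forced; the remaining 7 rooms need at least 3 more sensors (each remaining sensor adds at most 3) — so at least 4 sensors are needed, and 4 is optimal.

4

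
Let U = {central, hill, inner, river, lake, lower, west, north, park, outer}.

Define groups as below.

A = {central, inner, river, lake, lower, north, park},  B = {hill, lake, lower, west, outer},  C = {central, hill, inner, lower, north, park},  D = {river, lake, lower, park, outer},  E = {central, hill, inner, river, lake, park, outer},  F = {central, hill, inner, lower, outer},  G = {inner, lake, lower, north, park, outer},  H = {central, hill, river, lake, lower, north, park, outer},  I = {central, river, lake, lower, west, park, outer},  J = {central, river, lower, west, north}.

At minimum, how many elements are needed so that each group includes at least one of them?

Take T = {river, lower}. Each listed group contains at least one of these, so T is a hitting set of size 2.
No single element lies in every group, so at least 2 are needed and 2 is optimal.

2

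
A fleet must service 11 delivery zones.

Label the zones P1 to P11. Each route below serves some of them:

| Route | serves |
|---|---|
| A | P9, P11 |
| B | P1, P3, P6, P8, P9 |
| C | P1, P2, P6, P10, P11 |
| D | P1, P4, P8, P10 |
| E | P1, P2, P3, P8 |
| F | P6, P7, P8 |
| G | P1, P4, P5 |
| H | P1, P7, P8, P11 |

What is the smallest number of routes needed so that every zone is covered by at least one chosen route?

Take {B, C, F, G}. Their union is {P1, P2, P3, P4, P5, P6, P7, P8, P9, P10, P11}, which is all 11 zones.
No 3 of the 8 routes cover everything (all 56 combinations miss at least one zone), so 4 is optimal.

4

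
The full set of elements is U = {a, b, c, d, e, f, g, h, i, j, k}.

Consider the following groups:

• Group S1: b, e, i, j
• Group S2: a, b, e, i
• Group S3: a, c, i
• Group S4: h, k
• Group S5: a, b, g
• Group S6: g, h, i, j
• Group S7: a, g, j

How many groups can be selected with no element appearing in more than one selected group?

S3, S4 are pairwise disjoint (S3={a,c,i}; S4={h,k}).
Every remaining group overlaps one of these, and no 3 of the listed groups are pairwise disjoint, so 2 is the maximum.

2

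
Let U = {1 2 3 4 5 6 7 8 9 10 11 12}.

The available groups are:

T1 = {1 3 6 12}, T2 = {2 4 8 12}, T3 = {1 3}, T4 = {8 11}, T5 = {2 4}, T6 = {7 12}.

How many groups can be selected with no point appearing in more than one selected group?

T3, T4, T5, T6 are pairwise disjoint (T3={1,3}; T4={8,11}; T5={2,4}; T6={7,12}).
Every remaining group overlaps one of these, and no 5 of the listed groups are pairwise disjoint, so 4 is the maximum.

4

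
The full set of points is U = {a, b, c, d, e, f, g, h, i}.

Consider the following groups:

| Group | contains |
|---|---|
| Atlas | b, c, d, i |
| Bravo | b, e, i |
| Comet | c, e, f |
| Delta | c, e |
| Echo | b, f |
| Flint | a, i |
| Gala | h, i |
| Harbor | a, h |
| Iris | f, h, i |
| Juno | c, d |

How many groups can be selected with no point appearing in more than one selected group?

Echo, Harbor, Juno are pairwise disjoint (Echo={b,f}; Harbor={a,h}; Juno={c,d}).
Every remaining group overlaps one of these, and no 4 of the listed groups are pairwise disjoint, so 3 is the maximum.

3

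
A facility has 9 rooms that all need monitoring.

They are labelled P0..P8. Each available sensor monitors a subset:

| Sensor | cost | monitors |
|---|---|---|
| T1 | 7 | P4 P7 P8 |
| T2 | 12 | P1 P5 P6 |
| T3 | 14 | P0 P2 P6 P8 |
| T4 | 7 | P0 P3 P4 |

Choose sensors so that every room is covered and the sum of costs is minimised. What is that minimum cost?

T1, T2, T3, T4 together cover every room (T1 ∪ T2 ∪ T3 ∪ T4 = {P0, P1, P2, P3, P4, P5, P6, P7, P8}); total cost 7 + 12 + 14 + 7 = 40.
No covering selection has total cost below 40.

40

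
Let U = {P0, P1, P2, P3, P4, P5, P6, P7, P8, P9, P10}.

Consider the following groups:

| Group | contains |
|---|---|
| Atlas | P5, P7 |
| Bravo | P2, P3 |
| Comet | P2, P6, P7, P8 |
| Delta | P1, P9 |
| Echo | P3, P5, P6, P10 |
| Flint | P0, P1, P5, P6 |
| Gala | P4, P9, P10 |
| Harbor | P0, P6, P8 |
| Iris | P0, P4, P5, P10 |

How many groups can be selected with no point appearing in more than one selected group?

Atlas, Bravo, Gala, Harbor are pairwise disjoint (Atlas={P5,P7}; Bravo={P2,P3}; Gala={P4,P9,P10}; Harbor={P0,P6,P8}).
Every remaining group overlaps one of these, and no 5 of the listed groups are pairwise disjoint, so 4 is the maximum.

4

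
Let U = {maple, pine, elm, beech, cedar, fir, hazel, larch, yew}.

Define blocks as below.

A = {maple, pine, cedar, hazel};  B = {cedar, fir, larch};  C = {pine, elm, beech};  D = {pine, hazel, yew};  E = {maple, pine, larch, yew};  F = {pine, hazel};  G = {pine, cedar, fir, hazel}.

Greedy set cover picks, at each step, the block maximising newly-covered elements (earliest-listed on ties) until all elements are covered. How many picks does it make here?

4

Greedy: pick A (covers 4 new) → pick B (covers 2 new) → pick C (covers 2 new) → pick D (covers 1 new). Total picks: 4.
(The true minimum cover uses only 3 blocks, so greedy is not optimal here.)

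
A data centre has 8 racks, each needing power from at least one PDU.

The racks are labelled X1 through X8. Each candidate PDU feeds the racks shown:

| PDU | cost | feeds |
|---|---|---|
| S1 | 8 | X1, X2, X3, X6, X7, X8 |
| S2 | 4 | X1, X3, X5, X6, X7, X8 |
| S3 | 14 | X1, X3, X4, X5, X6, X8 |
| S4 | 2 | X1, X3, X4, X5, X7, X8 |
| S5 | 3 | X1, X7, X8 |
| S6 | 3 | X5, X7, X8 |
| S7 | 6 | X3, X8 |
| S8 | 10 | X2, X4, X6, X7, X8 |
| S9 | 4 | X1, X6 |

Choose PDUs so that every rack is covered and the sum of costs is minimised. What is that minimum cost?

S1, S4 together cover every rack (S1 ∪ S4 = {X1, X2, X3, X4, X5, X6, X7, X8}); total cost 8 + 2 = 10.
No covering selection has total cost below 10.

10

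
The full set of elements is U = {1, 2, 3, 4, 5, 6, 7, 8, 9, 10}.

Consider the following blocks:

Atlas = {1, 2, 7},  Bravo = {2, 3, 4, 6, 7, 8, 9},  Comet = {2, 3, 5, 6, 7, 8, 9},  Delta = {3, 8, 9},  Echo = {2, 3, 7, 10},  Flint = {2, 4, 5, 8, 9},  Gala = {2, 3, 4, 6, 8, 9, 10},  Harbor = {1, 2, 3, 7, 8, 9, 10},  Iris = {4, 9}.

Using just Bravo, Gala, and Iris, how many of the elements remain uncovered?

Union of Bravo, Gala, Iris = {2, 3, 4, 6, 7, 8, 9, 10}.
Not covered: 1, 5 — 2 elements.

2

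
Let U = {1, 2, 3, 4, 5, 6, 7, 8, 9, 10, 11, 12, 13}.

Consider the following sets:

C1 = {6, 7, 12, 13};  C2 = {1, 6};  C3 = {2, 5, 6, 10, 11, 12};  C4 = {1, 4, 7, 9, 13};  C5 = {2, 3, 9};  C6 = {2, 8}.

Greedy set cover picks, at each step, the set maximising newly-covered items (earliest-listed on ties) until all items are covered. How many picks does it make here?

4

Greedy: pick C3 (covers 6 new) → pick C4 (covers 5 new) → pick C5 (covers 1 new) → pick C6 (covers 1 new). Total picks: 4.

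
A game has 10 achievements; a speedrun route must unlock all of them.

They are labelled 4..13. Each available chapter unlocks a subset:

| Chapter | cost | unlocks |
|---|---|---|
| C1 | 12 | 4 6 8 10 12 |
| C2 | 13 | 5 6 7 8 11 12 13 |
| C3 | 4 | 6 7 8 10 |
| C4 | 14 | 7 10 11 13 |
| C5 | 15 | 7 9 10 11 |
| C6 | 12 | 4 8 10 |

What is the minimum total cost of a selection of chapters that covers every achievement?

40

C2, C5, C6 together cover every achievement (C2 ∪ C5 ∪ C6 = {4, 5, 6, 7, 8, 9, 10, 11, 12, 13}); total cost 13 + 15 + 12 = 40.
The greedy pick C3, C2, C1, C5 costs 44; no covering selection beats 40.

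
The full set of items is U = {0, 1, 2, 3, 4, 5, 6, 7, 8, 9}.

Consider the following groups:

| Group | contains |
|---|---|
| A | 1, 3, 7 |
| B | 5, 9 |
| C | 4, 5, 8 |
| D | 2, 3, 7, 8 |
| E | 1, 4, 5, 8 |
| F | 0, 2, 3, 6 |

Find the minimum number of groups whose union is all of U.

Take {B, D, E, F}. Their union is {0, 1, 2, 3, 4, 5, 6, 7, 8, 9}, which is all 10 items.
No 3 of the 6 groups cover everything (all 20 combinations miss at least one item), so 4 is optimal.

4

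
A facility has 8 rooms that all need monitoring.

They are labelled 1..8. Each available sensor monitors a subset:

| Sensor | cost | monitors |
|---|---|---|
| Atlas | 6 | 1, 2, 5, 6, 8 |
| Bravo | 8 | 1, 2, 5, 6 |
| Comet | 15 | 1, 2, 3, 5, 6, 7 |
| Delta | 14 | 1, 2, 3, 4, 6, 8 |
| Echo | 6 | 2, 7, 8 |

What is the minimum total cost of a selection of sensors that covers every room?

26

Atlas, Delta, Echo together cover every room (Atlas ∪ Delta ∪ Echo = {1, 2, 3, 4, 5, 6, 7, 8}); total cost 6 + 14 + 6 = 26.
No covering selection has total cost below 26.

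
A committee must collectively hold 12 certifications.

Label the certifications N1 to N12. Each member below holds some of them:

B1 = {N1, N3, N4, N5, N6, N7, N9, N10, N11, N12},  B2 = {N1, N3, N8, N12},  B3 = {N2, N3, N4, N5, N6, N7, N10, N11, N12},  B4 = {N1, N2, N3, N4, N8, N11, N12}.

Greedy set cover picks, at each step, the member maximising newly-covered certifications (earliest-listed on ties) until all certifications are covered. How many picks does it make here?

2

Greedy: pick B1 (covers 10 new) → pick B4 (covers 2 new). Total picks: 2.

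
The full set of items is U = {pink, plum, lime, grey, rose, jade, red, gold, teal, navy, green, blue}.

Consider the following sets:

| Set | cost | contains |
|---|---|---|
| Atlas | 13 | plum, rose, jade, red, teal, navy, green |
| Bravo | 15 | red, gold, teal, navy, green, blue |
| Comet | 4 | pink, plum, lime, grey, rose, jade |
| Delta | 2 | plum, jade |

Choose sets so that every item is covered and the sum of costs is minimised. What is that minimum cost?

19

Bravo, Comet together cover every item (Bravo ∪ Comet = {pink, plum, lime, grey, rose, jade, red, gold, teal, navy, green, blue}); total cost 15 + 4 = 19.
No covering selection has total cost below 19.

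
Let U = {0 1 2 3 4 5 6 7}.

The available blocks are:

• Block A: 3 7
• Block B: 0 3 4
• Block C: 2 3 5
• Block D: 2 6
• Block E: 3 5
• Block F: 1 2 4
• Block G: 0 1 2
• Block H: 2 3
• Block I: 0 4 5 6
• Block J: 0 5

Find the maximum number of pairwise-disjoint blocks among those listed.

A, D, J are pairwise disjoint (A={3,7}; D={2,6}; J={0,5}).
Every remaining block overlaps one of these, and no 4 of the listed blocks are pairwise disjoint, so 3 is the maximum.

3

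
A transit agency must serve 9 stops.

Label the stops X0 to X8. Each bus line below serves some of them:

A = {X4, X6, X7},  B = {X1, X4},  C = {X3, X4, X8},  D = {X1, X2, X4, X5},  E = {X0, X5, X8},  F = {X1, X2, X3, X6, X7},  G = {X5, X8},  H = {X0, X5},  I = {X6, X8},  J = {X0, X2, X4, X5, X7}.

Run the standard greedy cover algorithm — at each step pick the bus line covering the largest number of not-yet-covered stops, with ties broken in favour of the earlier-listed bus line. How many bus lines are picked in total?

3

Greedy: pick F (covers 5 new) → pick E (covers 3 new) → pick A (covers 1 new). Total picks: 3.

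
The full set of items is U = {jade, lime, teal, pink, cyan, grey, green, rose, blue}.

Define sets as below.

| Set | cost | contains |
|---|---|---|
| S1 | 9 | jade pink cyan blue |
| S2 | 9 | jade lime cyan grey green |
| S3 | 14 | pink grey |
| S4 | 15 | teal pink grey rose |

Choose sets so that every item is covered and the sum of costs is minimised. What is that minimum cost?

33

S1, S2, S4 together cover every item (S1 ∪ S2 ∪ S4 = {jade, lime, teal, pink, cyan, grey, green, rose, blue}); total cost 9 + 9 + 15 = 33.
No covering selection has total cost below 33.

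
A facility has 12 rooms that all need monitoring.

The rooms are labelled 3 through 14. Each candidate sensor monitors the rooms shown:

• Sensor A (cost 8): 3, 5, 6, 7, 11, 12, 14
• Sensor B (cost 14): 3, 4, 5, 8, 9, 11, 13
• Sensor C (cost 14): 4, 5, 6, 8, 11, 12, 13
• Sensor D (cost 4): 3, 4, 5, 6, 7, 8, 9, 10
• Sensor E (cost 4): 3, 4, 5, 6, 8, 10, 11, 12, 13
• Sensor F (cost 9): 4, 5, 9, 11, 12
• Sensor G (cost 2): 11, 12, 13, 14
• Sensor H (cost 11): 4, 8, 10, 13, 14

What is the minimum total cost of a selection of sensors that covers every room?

D, G together cover every room (D ∪ G = {3, 4, 5, 6, 7, 8, 9, 10, 11, 12, 13, 14}); total cost 4 + 2 = 6.
The greedy pick E, D, G costs 10; no covering selection beats 6.

6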